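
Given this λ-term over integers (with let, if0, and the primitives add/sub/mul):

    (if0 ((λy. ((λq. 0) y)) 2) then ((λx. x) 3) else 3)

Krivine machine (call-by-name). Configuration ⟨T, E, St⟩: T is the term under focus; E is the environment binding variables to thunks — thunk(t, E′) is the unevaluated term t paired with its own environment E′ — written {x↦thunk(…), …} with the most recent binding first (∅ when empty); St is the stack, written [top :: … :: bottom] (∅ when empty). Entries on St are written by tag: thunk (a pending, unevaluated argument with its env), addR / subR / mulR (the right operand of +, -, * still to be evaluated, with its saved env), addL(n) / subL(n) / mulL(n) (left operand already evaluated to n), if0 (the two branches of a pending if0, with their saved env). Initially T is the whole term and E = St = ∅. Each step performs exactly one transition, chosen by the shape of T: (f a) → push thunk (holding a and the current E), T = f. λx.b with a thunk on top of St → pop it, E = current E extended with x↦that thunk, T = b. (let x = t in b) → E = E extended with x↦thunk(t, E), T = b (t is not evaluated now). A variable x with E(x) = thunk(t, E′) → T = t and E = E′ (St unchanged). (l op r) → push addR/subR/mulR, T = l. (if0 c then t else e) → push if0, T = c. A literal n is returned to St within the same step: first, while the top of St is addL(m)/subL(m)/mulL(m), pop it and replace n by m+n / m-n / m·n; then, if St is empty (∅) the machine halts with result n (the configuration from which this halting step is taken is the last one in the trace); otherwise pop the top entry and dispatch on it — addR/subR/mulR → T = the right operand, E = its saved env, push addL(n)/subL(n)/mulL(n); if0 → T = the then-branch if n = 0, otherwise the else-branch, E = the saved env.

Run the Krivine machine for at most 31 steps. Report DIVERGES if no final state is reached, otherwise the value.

[0] <T=(if0 ((λy. ((λq. 0) y)) 2) then ((λx. x) 3) else 3), E=∅, St=∅>
[1] <T=((λy. ((λq. 0) y)) 2), E=∅, St=[if0]>
[2] <T=(λy. ((λq. 0) y)), E=∅, St=[thunk :: if0]>
[3] <T=((λq. 0) y), E={y↦thunk(2, ∅)}, St=[if0]>
[4] <T=(λq. 0), E={y↦thunk(2, ∅)}, St=[thunk :: if0]>
[5] <T=0, E={q↦thunk(y, {y↦thunk(2, ∅)}), y↦thunk(2, ∅)}, St=[if0]>
[6] <T=((λx. x) 3), E=∅, St=∅>
[7] <T=(λx. x), E=∅, St=[thunk]>
[8] <T=x, E={x↦thunk(3, ∅)}, St=∅>
[9] <T=3, E=∅, St=∅>
→ final value 3

Answer: 3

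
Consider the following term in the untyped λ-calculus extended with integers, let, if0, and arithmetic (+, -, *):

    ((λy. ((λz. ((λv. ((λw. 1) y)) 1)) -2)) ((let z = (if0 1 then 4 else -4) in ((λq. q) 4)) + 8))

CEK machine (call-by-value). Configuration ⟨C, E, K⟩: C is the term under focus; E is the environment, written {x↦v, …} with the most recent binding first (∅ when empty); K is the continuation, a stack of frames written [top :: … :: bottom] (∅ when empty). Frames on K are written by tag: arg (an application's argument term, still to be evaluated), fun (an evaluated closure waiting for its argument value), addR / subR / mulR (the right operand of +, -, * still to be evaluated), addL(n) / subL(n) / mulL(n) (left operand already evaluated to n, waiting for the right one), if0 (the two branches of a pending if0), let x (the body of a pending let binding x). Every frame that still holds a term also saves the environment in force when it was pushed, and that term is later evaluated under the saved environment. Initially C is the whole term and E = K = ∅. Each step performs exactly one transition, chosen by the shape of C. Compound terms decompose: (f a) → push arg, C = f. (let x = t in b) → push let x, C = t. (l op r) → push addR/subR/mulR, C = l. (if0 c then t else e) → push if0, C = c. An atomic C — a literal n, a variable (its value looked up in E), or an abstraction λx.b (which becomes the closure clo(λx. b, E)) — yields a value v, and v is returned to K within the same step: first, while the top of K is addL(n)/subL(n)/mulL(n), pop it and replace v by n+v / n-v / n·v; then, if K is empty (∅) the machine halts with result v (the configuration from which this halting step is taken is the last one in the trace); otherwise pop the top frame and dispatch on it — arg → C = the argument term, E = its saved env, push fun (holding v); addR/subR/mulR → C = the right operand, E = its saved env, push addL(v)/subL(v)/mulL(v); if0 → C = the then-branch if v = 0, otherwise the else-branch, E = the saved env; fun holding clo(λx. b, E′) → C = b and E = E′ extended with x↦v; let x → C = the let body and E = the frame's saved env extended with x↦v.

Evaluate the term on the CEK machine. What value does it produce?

Answer: 1

Derivation:
[0] ⟨C=((λy. ((λz. ((λv. ((λw. 1) y)) 1)) -2)) ((let z = (if0 1 then 4 else -4) in ((λq. q) 4)) + 8)); E=∅; K=∅⟩
[1] ⟨C=(λy. ((λz. ((λv. ((λw. 1) y)) 1)) -2)); E=∅; K=[arg]⟩
[2] ⟨C=((let z = (if0 1 then 4 else -4) in ((λq. q) 4)) + 8); E=∅; K=[fun]⟩
[3] ⟨C=(let z = (if0 1 then 4 else -4) in ((λq. q) 4)); E=∅; K=[addR :: fun]⟩
[4] ⟨C=(if0 1 then 4 else -4); E=∅; K=[let z :: addR :: fun]⟩
[5] ⟨C=1; E=∅; K=[if0 :: let z :: addR :: fun]⟩
[6] ⟨C=-4; E=∅; K=[let z :: addR :: fun]⟩
[7] ⟨C=((λq. q) 4); E={z↦-4}; K=[addR :: fun]⟩
[8] ⟨C=(λq. q); E={z↦-4}; K=[arg :: addR :: fun]⟩
[9] ⟨C=4; E={z↦-4}; K=[fun :: addR :: fun]⟩
[10] ⟨C=q; E={q↦4, z↦-4}; K=[addR :: fun]⟩
[11] ⟨C=8; E=∅; K=[addL(4) :: fun]⟩
[12] ⟨C=((λz. ((λv. ((λw. 1) y)) 1)) -2); E={y↦12}; K=∅⟩
[13] ⟨C=(λz. ((λv. ((λw. 1) y)) 1)); E={y↦12}; K=[arg]⟩
[14] ⟨C=-2; E={y↦12}; K=[fun]⟩
[15] ⟨C=((λv. ((λw. 1) y)) 1); E={z↦-2, y↦12}; K=∅⟩
[16] ⟨C=(λv. ((λw. 1) y)); E={z↦-2, y↦12}; K=[arg]⟩
[17] ⟨C=1; E={z↦-2, y↦12}; K=[fun]⟩
[18] ⟨C=((λw. 1) y); E={v↦1, z↦-2, y↦12}; K=∅⟩
[19] ⟨C=(λw. 1); E={v↦1, z↦-2, y↦12}; K=[arg]⟩
[20] ⟨C=y; E={v↦1, z↦-2, y↦12}; K=[fun]⟩
[21] ⟨C=1; E={w↦12, v↦1, z↦-2, y↦12}; K=∅⟩
→ final value 1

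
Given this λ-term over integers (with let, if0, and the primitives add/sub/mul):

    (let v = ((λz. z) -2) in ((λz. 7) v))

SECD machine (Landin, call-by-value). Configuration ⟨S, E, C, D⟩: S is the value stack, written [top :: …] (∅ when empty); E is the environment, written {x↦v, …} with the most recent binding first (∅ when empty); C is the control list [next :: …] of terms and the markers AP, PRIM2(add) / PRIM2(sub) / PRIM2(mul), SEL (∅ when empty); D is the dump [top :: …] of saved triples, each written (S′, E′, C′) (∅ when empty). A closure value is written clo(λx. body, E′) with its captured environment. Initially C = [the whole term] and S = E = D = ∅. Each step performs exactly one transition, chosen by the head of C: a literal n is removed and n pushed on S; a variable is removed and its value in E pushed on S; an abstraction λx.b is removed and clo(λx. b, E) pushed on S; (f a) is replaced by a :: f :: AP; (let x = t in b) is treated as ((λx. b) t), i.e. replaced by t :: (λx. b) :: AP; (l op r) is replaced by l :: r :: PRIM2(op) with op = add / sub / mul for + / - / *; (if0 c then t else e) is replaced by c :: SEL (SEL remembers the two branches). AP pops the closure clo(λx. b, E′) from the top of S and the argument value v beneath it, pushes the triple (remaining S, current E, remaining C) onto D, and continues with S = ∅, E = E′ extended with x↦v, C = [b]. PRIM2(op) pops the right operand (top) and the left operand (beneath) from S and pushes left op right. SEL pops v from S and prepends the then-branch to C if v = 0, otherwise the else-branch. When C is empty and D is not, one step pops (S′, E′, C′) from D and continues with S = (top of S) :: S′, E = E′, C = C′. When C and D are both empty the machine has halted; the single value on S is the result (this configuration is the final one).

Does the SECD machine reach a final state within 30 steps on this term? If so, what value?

Answer: 7

Derivation:
step 0: ⟨S=∅; E=∅; C=[(let v = ((λz. z) -2) in ((λz. 7) v))]; D=∅⟩
step 1: ⟨S=∅; E=∅; C=[((λz. z) -2) :: (λv. ((λz. 7) v)) :: AP]; D=∅⟩
step 2: ⟨S=∅; E=∅; C=[-2 :: (λz. z) :: AP :: (λv. ((λz. 7) v)) :: AP]; D=∅⟩
step 3: ⟨S=[-2]; E=∅; C=[(λz. z) :: AP :: (λv. ((λz. 7) v)) :: AP]; D=∅⟩
step 4: ⟨S=[clo(λz. z, ∅) :: -2]; E=∅; C=[AP :: (λv. ((λz. 7) v)) :: AP]; D=∅⟩
step 5: ⟨S=∅; E={z↦-2}; C=[z]; D=[(∅, ∅, [(λv. ((λz. 7) v)) :: AP])]⟩
step 6: ⟨S=[-2]; E={z↦-2}; C=∅; D=[(∅, ∅, [(λv. ((λz. 7) v)) :: AP])]⟩
step 7: ⟨S=[-2]; E=∅; C=[(λv. ((λz. 7) v)) :: AP]; D=∅⟩
step 8: ⟨S=[clo(λv. ((λz. 7) v), ∅) :: -2]; E=∅; C=[AP]; D=∅⟩
step 9: ⟨S=∅; E={v↦-2}; C=[((λz. 7) v)]; D=[(∅, ∅, ∅)]⟩
step 10: ⟨S=∅; E={v↦-2}; C=[v :: (λz. 7) :: AP]; D=[(∅, ∅, ∅)]⟩
step 11: ⟨S=[-2]; E={v↦-2}; C=[(λz. 7) :: AP]; D=[(∅, ∅, ∅)]⟩
step 12: ⟨S=[clo(λz. 7, {v↦-2}) :: -2]; E={v↦-2}; C=[AP]; D=[(∅, ∅, ∅)]⟩
step 13: ⟨S=∅; E={z↦-2, v↦-2}; C=[7]; D=[(∅, {v↦-2}, ∅) :: (∅, ∅, ∅)]⟩
step 14: ⟨S=[7]; E={z↦-2, v↦-2}; C=∅; D=[(∅, {v↦-2}, ∅) :: (∅, ∅, ∅)]⟩
step 15: ⟨S=[7]; E={v↦-2}; C=∅; D=[(∅, ∅, ∅)]⟩
step 16: ⟨S=[7]; E=∅; C=∅; D=∅⟩
→ final value 7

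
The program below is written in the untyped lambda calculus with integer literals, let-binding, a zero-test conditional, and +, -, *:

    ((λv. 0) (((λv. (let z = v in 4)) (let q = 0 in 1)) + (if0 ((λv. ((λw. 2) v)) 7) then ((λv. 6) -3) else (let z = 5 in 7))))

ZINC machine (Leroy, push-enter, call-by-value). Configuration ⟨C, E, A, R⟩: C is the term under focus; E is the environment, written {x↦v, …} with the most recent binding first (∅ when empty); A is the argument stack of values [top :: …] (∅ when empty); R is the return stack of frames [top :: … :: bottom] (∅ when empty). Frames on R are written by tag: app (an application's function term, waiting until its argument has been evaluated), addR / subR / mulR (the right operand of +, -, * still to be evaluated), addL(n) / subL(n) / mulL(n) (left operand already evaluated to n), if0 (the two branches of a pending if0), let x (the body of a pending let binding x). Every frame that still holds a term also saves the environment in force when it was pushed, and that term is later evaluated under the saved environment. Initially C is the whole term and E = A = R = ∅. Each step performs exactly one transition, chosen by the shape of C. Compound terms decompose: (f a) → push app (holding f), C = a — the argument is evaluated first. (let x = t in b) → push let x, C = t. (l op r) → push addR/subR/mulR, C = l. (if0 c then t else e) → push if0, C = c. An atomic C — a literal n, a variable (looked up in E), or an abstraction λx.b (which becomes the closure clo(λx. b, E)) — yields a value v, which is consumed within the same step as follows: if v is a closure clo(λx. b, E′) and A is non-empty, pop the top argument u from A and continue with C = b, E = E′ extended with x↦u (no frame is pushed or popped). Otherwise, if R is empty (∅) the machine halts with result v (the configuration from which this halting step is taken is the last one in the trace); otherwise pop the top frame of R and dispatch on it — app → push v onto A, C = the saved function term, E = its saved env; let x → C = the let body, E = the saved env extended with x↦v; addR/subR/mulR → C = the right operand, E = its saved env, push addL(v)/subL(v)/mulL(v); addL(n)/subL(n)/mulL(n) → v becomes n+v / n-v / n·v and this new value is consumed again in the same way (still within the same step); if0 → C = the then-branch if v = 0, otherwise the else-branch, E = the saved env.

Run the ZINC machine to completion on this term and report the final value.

0. [C=((λv. 0) (((λv. (let z = v in 4)) (let q = 0 in 1)) + (if0 ((λv. ((λw. 2) v)) 7) then ((λv. 6) -3) else (let z = 5 in 7)))) | E=∅ | A=∅ | R=∅]
1. [C=(((λv. (let z = v in 4)) (let q = 0 in 1)) + (if0 ((λv. ((λw. 2) v)) 7) then ((λv. 6) -3) else (let z = 5 in 7))) | E=∅ | A=∅ | R=[app]]
2. [C=((λv. (let z = v in 4)) (let q = 0 in 1)) | E=∅ | A=∅ | R=[addR :: app]]
3. [C=(let q = 0 in 1) | E=∅ | A=∅ | R=[app :: addR :: app]]
4. [C=0 | E=∅ | A=∅ | R=[let q :: app :: addR :: app]]
5. [C=1 | E={q↦0} | A=∅ | R=[app :: addR :: app]]
6. [C=(λv. (let z = v in 4)) | E=∅ | A=[1] | R=[addR :: app]]
7. [C=(let z = v in 4) | E={v↦1} | A=∅ | R=[addR :: app]]
8. [C=v | E={v↦1} | A=∅ | R=[let z :: addR :: app]]
9. [C=4 | E={z↦1, v↦1} | A=∅ | R=[addR :: app]]
10. [C=(if0 ((λv. ((λw. 2) v)) 7) then ((λv. 6) -3) else (let z = 5 in 7)) | E=∅ | A=∅ | R=[addL(4) :: app]]
11. [C=((λv. ((λw. 2) v)) 7) | E=∅ | A=∅ | R=[if0 :: addL(4) :: app]]
12. [C=7 | E=∅ | A=∅ | R=[app :: if0 :: addL(4) :: app]]
13. [C=(λv. ((λw. 2) v)) | E=∅ | A=[7] | R=[if0 :: addL(4) :: app]]
14. [C=((λw. 2) v) | E={v↦7} | A=∅ | R=[if0 :: addL(4) :: app]]
15. [C=v | E={v↦7} | A=∅ | R=[app :: if0 :: addL(4) :: app]]
16. [C=(λw. 2) | E={v↦7} | A=[7] | R=[if0 :: addL(4) :: app]]
17. [C=2 | E={w↦7, v↦7} | A=∅ | R=[if0 :: addL(4) :: app]]
18. [C=(let z = 5 in 7) | E=∅ | A=∅ | R=[addL(4) :: app]]
19. [C=5 | E=∅ | A=∅ | R=[let z :: addL(4) :: app]]
20. [C=7 | E={z↦5} | A=∅ | R=[addL(4) :: app]]
21. [C=(λv. 0) | E=∅ | A=[11] | R=∅]
22. [C=0 | E={v↦11} | A=∅ | R=∅]
→ final value 0

Answer: 0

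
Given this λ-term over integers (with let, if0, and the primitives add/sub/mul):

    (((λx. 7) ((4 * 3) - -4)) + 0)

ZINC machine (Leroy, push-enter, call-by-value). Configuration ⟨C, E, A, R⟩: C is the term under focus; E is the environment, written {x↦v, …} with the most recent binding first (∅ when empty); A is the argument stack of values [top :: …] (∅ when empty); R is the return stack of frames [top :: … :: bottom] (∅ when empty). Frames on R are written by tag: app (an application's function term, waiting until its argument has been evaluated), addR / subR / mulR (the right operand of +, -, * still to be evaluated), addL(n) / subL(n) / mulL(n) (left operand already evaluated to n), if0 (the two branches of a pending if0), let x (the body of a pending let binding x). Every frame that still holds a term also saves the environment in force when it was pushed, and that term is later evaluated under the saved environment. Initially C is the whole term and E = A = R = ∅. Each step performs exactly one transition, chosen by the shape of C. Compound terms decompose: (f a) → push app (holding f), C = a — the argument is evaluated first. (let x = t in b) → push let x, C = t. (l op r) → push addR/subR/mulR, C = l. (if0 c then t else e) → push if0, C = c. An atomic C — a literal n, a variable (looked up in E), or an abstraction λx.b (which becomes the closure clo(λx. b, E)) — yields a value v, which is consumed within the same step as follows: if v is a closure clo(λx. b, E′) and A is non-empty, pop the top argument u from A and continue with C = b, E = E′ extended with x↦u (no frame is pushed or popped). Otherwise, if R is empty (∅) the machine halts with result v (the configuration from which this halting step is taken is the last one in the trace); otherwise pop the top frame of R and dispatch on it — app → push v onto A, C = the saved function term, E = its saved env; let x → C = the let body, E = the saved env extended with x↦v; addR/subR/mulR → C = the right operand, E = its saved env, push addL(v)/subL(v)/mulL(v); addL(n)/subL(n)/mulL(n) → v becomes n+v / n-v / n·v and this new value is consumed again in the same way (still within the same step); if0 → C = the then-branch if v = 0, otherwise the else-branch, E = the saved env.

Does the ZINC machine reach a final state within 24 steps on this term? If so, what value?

t=0: [C=(((λx. 7) ((4 * 3) - -4)) + 0) | E=∅ | A=∅ | R=∅]
t=1: [C=((λx. 7) ((4 * 3) - -4)) | E=∅ | A=∅ | R=[addR]]
t=2: [C=((4 * 3) - -4) | E=∅ | A=∅ | R=[app :: addR]]
t=3: [C=(4 * 3) | E=∅ | A=∅ | R=[subR :: app :: addR]]
t=4: [C=4 | E=∅ | A=∅ | R=[mulR :: subR :: app :: addR]]
t=5: [C=3 | E=∅ | A=∅ | R=[mulL(4) :: subR :: app :: addR]]
t=6: [C=-4 | E=∅ | A=∅ | R=[subL(12) :: app :: addR]]
t=7: [C=(λx. 7) | E=∅ | A=[16] | R=[addR]]
t=8: [C=7 | E={x↦16} | A=∅ | R=[addR]]
t=9: [C=0 | E=∅ | A=∅ | R=[addL(7)]]
→ final value 7

Answer: 7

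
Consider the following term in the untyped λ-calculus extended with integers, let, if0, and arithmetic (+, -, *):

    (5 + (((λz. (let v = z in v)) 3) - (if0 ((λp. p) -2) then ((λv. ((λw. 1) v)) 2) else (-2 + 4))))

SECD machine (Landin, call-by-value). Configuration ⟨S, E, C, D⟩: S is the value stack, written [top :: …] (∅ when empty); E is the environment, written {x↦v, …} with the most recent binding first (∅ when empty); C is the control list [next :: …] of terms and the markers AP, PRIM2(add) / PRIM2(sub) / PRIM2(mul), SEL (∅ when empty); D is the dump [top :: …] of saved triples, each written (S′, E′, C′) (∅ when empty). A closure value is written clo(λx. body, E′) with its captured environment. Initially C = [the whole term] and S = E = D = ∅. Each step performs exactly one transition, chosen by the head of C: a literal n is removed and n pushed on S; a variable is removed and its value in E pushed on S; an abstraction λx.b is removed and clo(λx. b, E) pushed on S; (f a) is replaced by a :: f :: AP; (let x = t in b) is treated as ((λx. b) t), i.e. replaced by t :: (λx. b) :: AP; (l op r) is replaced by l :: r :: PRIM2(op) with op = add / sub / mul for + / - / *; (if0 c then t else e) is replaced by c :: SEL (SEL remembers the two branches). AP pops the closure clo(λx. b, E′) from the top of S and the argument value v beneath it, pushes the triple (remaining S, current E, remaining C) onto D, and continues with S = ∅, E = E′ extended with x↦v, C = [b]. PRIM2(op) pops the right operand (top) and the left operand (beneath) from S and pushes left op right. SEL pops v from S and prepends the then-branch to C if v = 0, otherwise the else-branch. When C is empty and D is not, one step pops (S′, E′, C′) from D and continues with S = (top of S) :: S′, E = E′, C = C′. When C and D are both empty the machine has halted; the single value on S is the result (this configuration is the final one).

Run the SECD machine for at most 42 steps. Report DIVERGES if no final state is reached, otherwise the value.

step 0: <S=∅, E=∅, C=[(5 + (((λz. (let v = z in v)) 3) - (if0 ((λp. p) -2) then ((λv. ((λw. 1) v)) 2) else (-2 + 4))))], D=∅>
step 1: <S=∅, E=∅, C=[5 :: (((λz. (let v = z in v)) 3) - (if0 ((λp. p) -2) then ((λv. ((λw. 1) v)) 2) else (-2 + 4))) :: PRIM2(add)], D=∅>
step 2: <S=[5], E=∅, C=[(((λz. (let v = z in v)) 3) - (if0 ((λp. p) -2) then ((λv. ((λw. 1) v)) 2) else (-2 + 4))) :: PRIM2(add)], D=∅>
step 3: <S=[5], E=∅, C=[((λz. (let v = z in v)) 3) :: (if0 ((λp. p) -2) then ((λv. ((λw. 1) v)) 2) else (-2 + 4)) :: PRIM2(sub) :: PRIM2(add)], D=∅>
step 4: <S=[5], E=∅, C=[3 :: (λz. (let v = z in v)) :: AP :: (if0 ((λp. p) -2) then ((λv. ((λw. 1) v)) 2) else (-2 + 4)) :: PRIM2(sub) :: PRIM2(add)], D=∅>
step 5: <S=[3 :: 5], E=∅, C=[(λz. (let v = z in v)) :: AP :: (if0 ((λp. p) -2) then ((λv. ((λw. 1) v)) 2) else (-2 + 4)) :: PRIM2(sub) :: PRIM2(add)], D=∅>
step 6: <S=[clo(λz. (let v = z in v), ∅) :: 3 :: 5], E=∅, C=[AP :: (if0 ((λp. p) -2) then ((λv. ((λw. 1) v)) 2) else (-2 + 4)) :: PRIM2(sub) :: PRIM2(add)], D=∅>
step 7: <S=∅, E={z↦3}, C=[(let v = z in v)], D=[([5], ∅, [(if0 ((λp. p) -2) then ((λv. ((λw. 1) v)) 2) else (-2 + 4)) :: PRIM2(sub) :: PRIM2(add)])]>
step 8: <S=∅, E={z↦3}, C=[z :: (λv. v) :: AP], D=[([5], ∅, [(if0 ((λp. p) -2) then ((λv. ((λw. 1) v)) 2) else (-2 + 4)) :: PRIM2(sub) :: PRIM2(add)])]>
step 9: <S=[3], E={z↦3}, C=[(λv. v) :: AP], D=[([5], ∅, [(if0 ((λp. p) -2) then ((λv. ((λw. 1) v)) 2) else (-2 + 4)) :: PRIM2(sub) :: PRIM2(add)])]>
step 10: <S=[clo(λv. v, {z↦3}) :: 3], E={z↦3}, C=[AP], D=[([5], ∅, [(if0 ((λp. p) -2) then ((λv. ((λw. 1) v)) 2) else (-2 + 4)) :: PRIM2(sub) :: PRIM2(add)])]>
step 11: <S=∅, E={v↦3, z↦3}, C=[v], D=[(∅, {z↦3}, ∅) :: ([5], ∅, [(if0 ((λp. p) -2) then ((λv. ((λw. 1) v)) 2) else (-2 + 4)) :: PRIM2(sub) :: PRIM2(add)])]>
step 12: <S=[3], E={v↦3, z↦3}, C=∅, D=[(∅, {z↦3}, ∅) :: ([5], ∅, [(if0 ((λp. p) -2) then ((λv. ((λw. 1) v)) 2) else (-2 + 4)) :: PRIM2(sub) :: PRIM2(add)])]>
step 13: <S=[3], E={z↦3}, C=∅, D=[([5], ∅, [(if0 ((λp. p) -2) then ((λv. ((λw. 1) v)) 2) else (-2 + 4)) :: PRIM2(sub) :: PRIM2(add)])]>
step 14: <S=[3 :: 5], E=∅, C=[(if0 ((λp. p) -2) then ((λv. ((λw. 1) v)) 2) else (-2 + 4)) :: PRIM2(sub) :: PRIM2(add)], D=∅>
step 15: <S=[3 :: 5], E=∅, C=[((λp. p) -2) :: SEL :: PRIM2(sub) :: PRIM2(add)], D=∅>
step 16: <S=[3 :: 5], E=∅, C=[-2 :: (λp. p) :: AP :: SEL :: PRIM2(sub) :: PRIM2(add)], D=∅>
step 17: <S=[-2 :: 3 :: 5], E=∅, C=[(λp. p) :: AP :: SEL :: PRIM2(sub) :: PRIM2(add)], D=∅>
step 18: <S=[clo(λp. p, ∅) :: -2 :: 3 :: 5], E=∅, C=[AP :: SEL :: PRIM2(sub) :: PRIM2(add)], D=∅>
step 19: <S=∅, E={p↦-2}, C=[p], D=[([3 :: 5], ∅, [SEL :: PRIM2(sub) :: PRIM2(add)])]>
step 20: <S=[-2], E={p↦-2}, C=∅, D=[([3 :: 5], ∅, [SEL :: PRIM2(sub) :: PRIM2(add)])]>
step 21: <S=[-2 :: 3 :: 5], E=∅, C=[SEL :: PRIM2(sub) :: PRIM2(add)], D=∅>
step 22: <S=[3 :: 5], E=∅, C=[(-2 + 4) :: PRIM2(sub) :: PRIM2(add)], D=∅>
step 23: <S=[3 :: 5], E=∅, C=[-2 :: 4 :: PRIM2(add) :: PRIM2(sub) :: PRIM2(add)], D=∅>
step 24: <S=[-2 :: 3 :: 5], E=∅, C=[4 :: PRIM2(add) :: PRIM2(sub) :: PRIM2(add)], D=∅>
step 25: <S=[4 :: -2 :: 3 :: 5], E=∅, C=[PRIM2(add) :: PRIM2(sub) :: PRIM2(add)], D=∅>
step 26: <S=[2 :: 3 :: 5], E=∅, C=[PRIM2(sub) :: PRIM2(add)], D=∅>
step 27: <S=[1 :: 5], E=∅, C=[PRIM2(add)], D=∅>
step 28: <S=[6], E=∅, C=∅, D=∅>
→ final value 6

Answer: 6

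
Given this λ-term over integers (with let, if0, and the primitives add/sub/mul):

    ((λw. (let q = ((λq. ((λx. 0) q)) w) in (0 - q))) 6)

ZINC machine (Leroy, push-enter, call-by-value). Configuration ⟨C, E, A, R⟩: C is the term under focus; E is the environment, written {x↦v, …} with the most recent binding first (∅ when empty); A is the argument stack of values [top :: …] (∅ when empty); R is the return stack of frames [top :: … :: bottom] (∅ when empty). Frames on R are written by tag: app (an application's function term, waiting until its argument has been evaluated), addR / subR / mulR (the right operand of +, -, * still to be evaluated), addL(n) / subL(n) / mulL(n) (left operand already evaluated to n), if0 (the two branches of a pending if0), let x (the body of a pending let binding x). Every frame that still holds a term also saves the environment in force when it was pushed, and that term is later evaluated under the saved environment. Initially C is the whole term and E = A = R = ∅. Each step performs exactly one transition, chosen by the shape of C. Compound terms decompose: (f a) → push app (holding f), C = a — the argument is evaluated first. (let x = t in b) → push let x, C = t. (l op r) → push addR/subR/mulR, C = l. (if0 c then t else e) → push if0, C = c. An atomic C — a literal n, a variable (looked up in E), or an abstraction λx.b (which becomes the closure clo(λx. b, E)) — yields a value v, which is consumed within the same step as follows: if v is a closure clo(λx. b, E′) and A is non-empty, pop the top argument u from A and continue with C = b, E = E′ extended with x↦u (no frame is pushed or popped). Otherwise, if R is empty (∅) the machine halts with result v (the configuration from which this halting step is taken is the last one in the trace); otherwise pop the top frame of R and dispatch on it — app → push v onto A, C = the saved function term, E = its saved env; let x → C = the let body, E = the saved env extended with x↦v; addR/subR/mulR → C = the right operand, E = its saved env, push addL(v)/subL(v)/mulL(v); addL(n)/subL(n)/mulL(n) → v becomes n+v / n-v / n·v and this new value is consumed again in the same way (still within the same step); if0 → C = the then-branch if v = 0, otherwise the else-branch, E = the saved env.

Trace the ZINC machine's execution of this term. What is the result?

step 0: ⟨C=((λw. (let q = ((λq. ((λx. 0) q)) w) in (0 - q))) 6); E=∅; A=∅; R=∅⟩
step 1: ⟨C=6; E=∅; A=∅; R=[app]⟩
step 2: ⟨C=(λw. (let q = ((λq. ((λx. 0) q)) w) in (0 - q))); E=∅; A=[6]; R=∅⟩
step 3: ⟨C=(let q = ((λq. ((λx. 0) q)) w) in (0 - q)); E={w↦6}; A=∅; R=∅⟩
step 4: ⟨C=((λq. ((λx. 0) q)) w); E={w↦6}; A=∅; R=[let q]⟩
step 5: ⟨C=w; E={w↦6}; A=∅; R=[app :: let q]⟩
step 6: ⟨C=(λq. ((λx. 0) q)); E={w↦6}; A=[6]; R=[let q]⟩
step 7: ⟨C=((λx. 0) q); E={q↦6, w↦6}; A=∅; R=[let q]⟩
step 8: ⟨C=q; E={q↦6, w↦6}; A=∅; R=[app :: let q]⟩
step 9: ⟨C=(λx. 0); E={q↦6, w↦6}; A=[6]; R=[let q]⟩
step 10: ⟨C=0; E={x↦6, q↦6, w↦6}; A=∅; R=[let q]⟩
step 11: ⟨C=(0 - q); E={q↦0, w↦6}; A=∅; R=∅⟩
step 12: ⟨C=0; E={q↦0, w↦6}; A=∅; R=[subR]⟩
step 13: ⟨C=q; E={q↦0, w↦6}; A=∅; R=[subL(0)]⟩
→ final value 0

Answer: 0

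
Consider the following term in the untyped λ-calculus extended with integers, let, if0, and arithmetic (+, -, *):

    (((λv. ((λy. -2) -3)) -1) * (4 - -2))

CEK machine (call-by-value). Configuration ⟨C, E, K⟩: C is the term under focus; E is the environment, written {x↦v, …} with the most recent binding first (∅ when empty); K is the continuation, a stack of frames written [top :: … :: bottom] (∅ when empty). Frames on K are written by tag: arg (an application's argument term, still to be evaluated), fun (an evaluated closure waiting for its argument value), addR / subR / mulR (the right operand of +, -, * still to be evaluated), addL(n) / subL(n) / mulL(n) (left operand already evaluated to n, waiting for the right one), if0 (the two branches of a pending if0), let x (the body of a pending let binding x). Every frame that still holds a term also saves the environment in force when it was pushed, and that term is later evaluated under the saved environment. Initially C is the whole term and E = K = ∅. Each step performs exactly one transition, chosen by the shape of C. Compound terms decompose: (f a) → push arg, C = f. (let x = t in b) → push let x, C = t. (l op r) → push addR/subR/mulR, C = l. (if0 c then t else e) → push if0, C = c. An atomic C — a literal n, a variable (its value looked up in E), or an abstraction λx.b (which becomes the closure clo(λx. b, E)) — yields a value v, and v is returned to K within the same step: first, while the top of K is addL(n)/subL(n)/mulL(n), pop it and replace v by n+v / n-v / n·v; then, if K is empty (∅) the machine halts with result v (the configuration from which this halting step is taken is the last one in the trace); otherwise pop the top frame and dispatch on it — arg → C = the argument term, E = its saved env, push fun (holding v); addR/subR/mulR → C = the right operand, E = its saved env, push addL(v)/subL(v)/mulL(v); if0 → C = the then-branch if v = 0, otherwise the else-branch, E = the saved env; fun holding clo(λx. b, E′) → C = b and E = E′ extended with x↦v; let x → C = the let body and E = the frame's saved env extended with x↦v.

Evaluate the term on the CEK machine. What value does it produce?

Answer: -12

Execution trace:
step 0: [C=(((λv. ((λy. -2) -3)) -1) * (4 - -2)) | E=∅ | K=∅]
step 1: [C=((λv. ((λy. -2) -3)) -1) | E=∅ | K=[mulR]]
step 2: [C=(λv. ((λy. -2) -3)) | E=∅ | K=[arg :: mulR]]
step 3: [C=-1 | E=∅ | K=[fun :: mulR]]
step 4: [C=((λy. -2) -3) | E={v↦-1} | K=[mulR]]
step 5: [C=(λy. -2) | E={v↦-1} | K=[arg :: mulR]]
step 6: [C=-3 | E={v↦-1} | K=[fun :: mulR]]
step 7: [C=-2 | E={y↦-3, v↦-1} | K=[mulR]]
step 8: [C=(4 - -2) | E=∅ | K=[mulL(-2)]]
step 9: [C=4 | E=∅ | K=[subR :: mulL(-2)]]
step 10: [C=-2 | E=∅ | K=[subL(4) :: mulL(-2)]]
→ final value -12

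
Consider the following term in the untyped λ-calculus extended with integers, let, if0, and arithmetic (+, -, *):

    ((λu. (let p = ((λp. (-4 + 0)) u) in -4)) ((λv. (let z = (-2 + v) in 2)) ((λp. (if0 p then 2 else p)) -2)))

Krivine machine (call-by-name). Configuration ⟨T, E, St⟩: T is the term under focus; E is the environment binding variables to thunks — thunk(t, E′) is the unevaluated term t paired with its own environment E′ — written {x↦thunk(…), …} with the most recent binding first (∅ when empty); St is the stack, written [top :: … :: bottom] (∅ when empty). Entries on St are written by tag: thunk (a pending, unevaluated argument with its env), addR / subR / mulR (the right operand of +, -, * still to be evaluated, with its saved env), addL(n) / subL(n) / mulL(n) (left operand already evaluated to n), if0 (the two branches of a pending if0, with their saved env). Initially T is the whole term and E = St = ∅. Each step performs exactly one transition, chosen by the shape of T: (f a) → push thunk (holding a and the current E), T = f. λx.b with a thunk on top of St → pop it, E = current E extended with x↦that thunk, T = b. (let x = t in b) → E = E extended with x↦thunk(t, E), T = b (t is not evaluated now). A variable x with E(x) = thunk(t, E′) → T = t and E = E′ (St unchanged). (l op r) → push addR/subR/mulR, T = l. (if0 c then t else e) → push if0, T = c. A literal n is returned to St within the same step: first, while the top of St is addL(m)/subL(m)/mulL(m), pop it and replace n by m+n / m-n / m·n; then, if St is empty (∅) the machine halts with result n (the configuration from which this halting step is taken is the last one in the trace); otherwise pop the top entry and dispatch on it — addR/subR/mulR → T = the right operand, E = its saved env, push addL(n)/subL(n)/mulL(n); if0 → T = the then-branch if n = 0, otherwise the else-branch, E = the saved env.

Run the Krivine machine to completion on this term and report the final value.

Answer: -4

Execution trace:
step 0: <T=((λu. (let p = ((λp. (-4 + 0)) u) in -4)) ((λv. (let z = (-2 + v) in 2)) ((λp. (if0 p then 2 else p)) -2))), E=∅, St=∅>
step 1: <T=(λu. (let p = ((λp. (-4 + 0)) u) in -4)), E=∅, St=[thunk]>
step 2: <T=(let p = ((λp. (-4 + 0)) u) in -4), E={u↦thunk(((λv. (let z = (-2 + v) in 2)) ((λp. (if0 p then 2 else p)) -2)), ∅)}, St=∅>
step 3: <T=-4, E={p↦thunk(((λp. (-4 + 0)) u), {u↦thunk(((λv. (let z = (-2 + v) in 2)) ((λp. (if0 p then 2 else p)) -2)), ∅)}), u↦thunk(((λv. (let z = (-2 + v) in 2)) ((λp. (if0 p then 2 else p)) -2)), ∅)}, St=∅>
→ final value -4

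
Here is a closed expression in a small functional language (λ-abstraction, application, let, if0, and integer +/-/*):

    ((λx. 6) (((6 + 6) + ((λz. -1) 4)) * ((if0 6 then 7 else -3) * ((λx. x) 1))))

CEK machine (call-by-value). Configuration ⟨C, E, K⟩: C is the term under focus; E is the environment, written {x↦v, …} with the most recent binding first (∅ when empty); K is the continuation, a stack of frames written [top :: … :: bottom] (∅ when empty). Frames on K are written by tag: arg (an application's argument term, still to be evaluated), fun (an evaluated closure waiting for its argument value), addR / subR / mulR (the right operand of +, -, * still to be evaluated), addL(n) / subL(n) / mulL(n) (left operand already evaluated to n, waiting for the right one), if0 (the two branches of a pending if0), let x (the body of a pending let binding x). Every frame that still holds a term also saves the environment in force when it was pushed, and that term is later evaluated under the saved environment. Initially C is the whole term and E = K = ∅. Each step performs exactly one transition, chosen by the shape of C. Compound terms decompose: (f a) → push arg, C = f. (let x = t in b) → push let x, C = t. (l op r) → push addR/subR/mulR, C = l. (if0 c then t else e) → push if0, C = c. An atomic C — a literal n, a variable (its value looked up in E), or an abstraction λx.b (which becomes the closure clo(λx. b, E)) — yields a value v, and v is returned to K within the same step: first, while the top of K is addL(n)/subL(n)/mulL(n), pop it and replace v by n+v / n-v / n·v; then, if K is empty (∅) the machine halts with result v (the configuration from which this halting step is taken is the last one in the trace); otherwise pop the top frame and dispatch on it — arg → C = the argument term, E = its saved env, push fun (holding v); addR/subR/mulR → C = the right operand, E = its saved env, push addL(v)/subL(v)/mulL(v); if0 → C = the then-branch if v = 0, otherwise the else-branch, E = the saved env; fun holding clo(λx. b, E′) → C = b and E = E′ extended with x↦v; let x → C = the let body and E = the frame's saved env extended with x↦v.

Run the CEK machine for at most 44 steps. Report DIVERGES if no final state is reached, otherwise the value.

[0] <C=((λx. 6) (((6 + 6) + ((λz. -1) 4)) * ((if0 6 then 7 else -3) * ((λx. x) 1)))), E=∅, K=∅>
[1] <C=(λx. 6), E=∅, K=[arg]>
[2] <C=(((6 + 6) + ((λz. -1) 4)) * ((if0 6 then 7 else -3) * ((λx. x) 1))), E=∅, K=[fun]>
[3] <C=((6 + 6) + ((λz. -1) 4)), E=∅, K=[mulR :: fun]>
[4] <C=(6 + 6), E=∅, K=[addR :: mulR :: fun]>
[5] <C=6, E=∅, K=[addR :: addR :: mulR :: fun]>
[6] <C=6, E=∅, K=[addL(6) :: addR :: mulR :: fun]>
[7] <C=((λz. -1) 4), E=∅, K=[addL(12) :: mulR :: fun]>
[8] <C=(λz. -1), E=∅, K=[arg :: addL(12) :: mulR :: fun]>
[9] <C=4, E=∅, K=[fun :: addL(12) :: mulR :: fun]>
[10] <C=-1, E={z↦4}, K=[addL(12) :: mulR :: fun]>
[11] <C=((if0 6 then 7 else -3) * ((λx. x) 1)), E=∅, K=[mulL(11) :: fun]>
[12] <C=(if0 6 then 7 else -3), E=∅, K=[mulR :: mulL(11) :: fun]>
[13] <C=6, E=∅, K=[if0 :: mulR :: mulL(11) :: fun]>
[14] <C=-3, E=∅, K=[mulR :: mulL(11) :: fun]>
[15] <C=((λx. x) 1), E=∅, K=[mulL(-3) :: mulL(11) :: fun]>
[16] <C=(λx. x), E=∅, K=[arg :: mulL(-3) :: mulL(11) :: fun]>
[17] <C=1, E=∅, K=[fun :: mulL(-3) :: mulL(11) :: fun]>
[18] <C=x, E={x↦1}, K=[mulL(-3) :: mulL(11) :: fun]>
[19] <C=6, E={x↦-33}, K=∅>
→ final value 6

Answer: 6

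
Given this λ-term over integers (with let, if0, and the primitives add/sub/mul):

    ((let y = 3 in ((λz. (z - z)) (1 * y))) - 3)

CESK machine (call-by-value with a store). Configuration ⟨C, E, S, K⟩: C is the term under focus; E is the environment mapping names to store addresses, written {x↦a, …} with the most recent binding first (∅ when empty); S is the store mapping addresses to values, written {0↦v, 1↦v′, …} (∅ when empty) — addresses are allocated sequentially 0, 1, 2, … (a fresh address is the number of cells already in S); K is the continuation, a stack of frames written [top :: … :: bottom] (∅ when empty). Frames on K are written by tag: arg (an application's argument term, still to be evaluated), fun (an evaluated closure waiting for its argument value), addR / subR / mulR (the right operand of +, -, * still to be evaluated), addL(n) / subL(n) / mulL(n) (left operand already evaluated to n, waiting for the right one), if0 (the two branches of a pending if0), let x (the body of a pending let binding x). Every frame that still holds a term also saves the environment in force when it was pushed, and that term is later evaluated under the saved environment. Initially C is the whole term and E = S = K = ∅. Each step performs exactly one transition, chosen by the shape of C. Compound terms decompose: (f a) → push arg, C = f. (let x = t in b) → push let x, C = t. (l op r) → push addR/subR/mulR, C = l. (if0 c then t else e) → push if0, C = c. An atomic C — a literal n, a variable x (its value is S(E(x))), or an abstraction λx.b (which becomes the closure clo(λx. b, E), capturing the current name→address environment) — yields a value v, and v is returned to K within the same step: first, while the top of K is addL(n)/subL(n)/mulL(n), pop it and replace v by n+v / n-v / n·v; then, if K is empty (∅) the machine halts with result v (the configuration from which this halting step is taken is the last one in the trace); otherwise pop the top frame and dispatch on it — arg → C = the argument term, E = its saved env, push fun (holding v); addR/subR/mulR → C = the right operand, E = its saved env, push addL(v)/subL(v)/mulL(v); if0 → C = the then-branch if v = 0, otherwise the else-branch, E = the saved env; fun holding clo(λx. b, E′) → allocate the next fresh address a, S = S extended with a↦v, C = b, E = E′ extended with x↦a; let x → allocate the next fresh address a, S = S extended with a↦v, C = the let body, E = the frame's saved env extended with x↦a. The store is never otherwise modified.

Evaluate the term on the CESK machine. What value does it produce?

Answer: -3

Derivation:
0. [C=((let y = 3 in ((λz. (z - z)) (1 * y))) - 3) | E=∅ | S=∅ | K=∅]
1. [C=(let y = 3 in ((λz. (z - z)) (1 * y))) | E=∅ | S=∅ | K=[subR]]
2. [C=3 | E=∅ | S=∅ | K=[let y :: subR]]
3. [C=((λz. (z - z)) (1 * y)) | E={y↦0} | S={0↦3} | K=[subR]]
4. [C=(λz. (z - z)) | E={y↦0} | S={0↦3} | K=[arg :: subR]]
5. [C=(1 * y) | E={y↦0} | S={0↦3} | K=[fun :: subR]]
6. [C=1 | E={y↦0} | S={0↦3} | K=[mulR :: fun :: subR]]
7. [C=y | E={y↦0} | S={0↦3} | K=[mulL(1) :: fun :: subR]]
8. [C=(z - z) | E={z↦1, y↦0} | S={0↦3, 1↦3} | K=[subR]]
9. [C=z | E={z↦1, y↦0} | S={0↦3, 1↦3} | K=[subR :: subR]]
10. [C=z | E={z↦1, y↦0} | S={0↦3, 1↦3} | K=[subL(3) :: subR]]
11. [C=3 | E=∅ | S={0↦3, 1↦3} | K=[subL(0)]]
→ final value -3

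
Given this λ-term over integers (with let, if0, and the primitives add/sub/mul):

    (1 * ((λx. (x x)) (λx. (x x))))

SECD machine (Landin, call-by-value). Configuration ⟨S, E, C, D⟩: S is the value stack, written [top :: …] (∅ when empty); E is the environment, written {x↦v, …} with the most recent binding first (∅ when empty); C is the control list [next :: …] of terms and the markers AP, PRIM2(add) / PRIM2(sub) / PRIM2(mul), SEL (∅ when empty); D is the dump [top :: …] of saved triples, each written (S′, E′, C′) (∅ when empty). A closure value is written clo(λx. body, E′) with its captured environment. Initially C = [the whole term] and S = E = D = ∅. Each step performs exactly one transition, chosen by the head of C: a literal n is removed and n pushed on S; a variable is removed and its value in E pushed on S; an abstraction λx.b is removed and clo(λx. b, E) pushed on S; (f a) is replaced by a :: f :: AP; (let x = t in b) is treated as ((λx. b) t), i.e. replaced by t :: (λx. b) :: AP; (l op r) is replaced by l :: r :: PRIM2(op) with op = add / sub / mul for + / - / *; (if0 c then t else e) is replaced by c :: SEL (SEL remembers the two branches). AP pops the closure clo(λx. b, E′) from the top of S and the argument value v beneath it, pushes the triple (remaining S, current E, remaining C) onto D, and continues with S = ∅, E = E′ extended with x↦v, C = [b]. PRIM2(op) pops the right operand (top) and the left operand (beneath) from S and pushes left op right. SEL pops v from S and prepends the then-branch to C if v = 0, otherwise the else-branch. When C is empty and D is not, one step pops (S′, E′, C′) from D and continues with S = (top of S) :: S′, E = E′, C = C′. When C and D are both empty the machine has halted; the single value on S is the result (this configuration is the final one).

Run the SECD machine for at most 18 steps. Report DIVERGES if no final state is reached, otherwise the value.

Answer: DIVERGES (no final state within 18 steps)

Machine steps:
step 0: <S=∅, E=∅, C=[(1 * ((λx. (x x)) (λx. (x x))))], D=∅>
step 1: <S=∅, E=∅, C=[1 :: ((λx. (x x)) (λx. (x x))) :: PRIM2(mul)], D=∅>
step 2: <S=[1], E=∅, C=[((λx. (x x)) (λx. (x x))) :: PRIM2(mul)], D=∅>
step 3: <S=[1], E=∅, C=[(λx. (x x)) :: (λx. (x x)) :: AP :: PRIM2(mul)], D=∅>
step 4: <S=[clo(λx. (x x), ∅) :: 1], E=∅, C=[(λx. (x x)) :: AP :: PRIM2(mul)], D=∅>
step 5: <S=[clo(λx. (x x), ∅) :: clo(λx. (x x), ∅) :: 1], E=∅, C=[AP :: PRIM2(mul)], D=∅>
step 6: <S=∅, E={x↦clo(λx. (x x), ∅)}, C=[(x x)], D=[([1], ∅, [PRIM2(mul)])]>
step 7: <S=∅, E={x↦clo(λx. (x x), ∅)}, C=[x :: x :: AP], D=[([1], ∅, [PRIM2(mul)])]>
step 8: <S=[clo(λx. (x x), ∅)], E={x↦clo(λx. (x x), ∅)}, C=[x :: AP], D=[([1], ∅, [PRIM2(mul)])]>
step 9: <S=[clo(λx. (x x), ∅) :: clo(λx. (x x), ∅)], E={x↦clo(λx. (x x), ∅)}, C=[AP], D=[([1], ∅, [PRIM2(mul)])]>
step 10: <S=∅, E={x↦clo(λx. (x x), ∅)}, C=[(x x)], D=[(∅, {x↦clo(λx. (x x), ∅)}, ∅) :: ([1], ∅, [PRIM2(mul)])]>
step 11: <S=∅, E={x↦clo(λx. (x x), ∅)}, C=[x :: x :: AP], D=[(∅, {x↦clo(λx. (x x), ∅)}, ∅) :: ([1], ∅, [PRIM2(mul)])]>
step 12: <S=[clo(λx. (x x), ∅)], E={x↦clo(λx. (x x), ∅)}, C=[x :: AP], D=[(∅, {x↦clo(λx. (x x), ∅)}, ∅) :: ([1], ∅, [PRIM2(mul)])]>
step 13: <S=[clo(λx. (x x), ∅) :: clo(λx. (x x), ∅)], E={x↦clo(λx. (x x), ∅)}, C=[AP], D=[(∅, {x↦clo(λx. (x x), ∅)}, ∅) :: ([1], ∅, [PRIM2(mul)])]>
step 14: <S=∅, E={x↦clo(λx. (x x), ∅)}, C=[(x x)], D=[(∅, {x↦clo(λx. (x x), ∅)}, ∅) :: (∅, {x↦clo(λx. (x x), ∅)}, ∅) :: ([1], ∅, [PRIM2(mul)])]>
step 15: <S=∅, E={x↦clo(λx. (x x), ∅)}, C=[x :: x :: AP], D=[(∅, {x↦clo(λx. (x x), ∅)}, ∅) :: (∅, {x↦clo(λx. (x x), ∅)}, ∅) :: ([1], ∅, [PRIM2(mul)])]>
step 16: <S=[clo(λx. (x x), ∅)], E={x↦clo(λx. (x x), ∅)}, C=[x :: AP], D=[(∅, {x↦clo(λx. (x x), ∅)}, ∅) :: (∅, {x↦clo(λx. (x x), ∅)}, ∅) :: ([1], ∅, [PRIM2(mul)])]>
step 17: <S=[clo(λx. (x x), ∅) :: clo(λx. (x x), ∅)], E={x↦clo(λx. (x x), ∅)}, C=[AP], D=[(∅, {x↦clo(λx. (x x), ∅)}, ∅) :: (∅, {x↦clo(λx. (x x), ∅)}, ∅) :: ([1], ∅, [PRIM2(mul)])]>
step 18: <S=∅, E={x↦clo(λx. (x x), ∅)}, C=[(x x)], D=[(∅, {x↦clo(λx. (x x), ∅)}, ∅) :: (∅, {x↦clo(λx. (x x), ∅)}, ∅) :: (∅, {x↦clo(λx. (x x), ∅)}, ∅) :: ([1], ∅, [PRIM2(mul)])]>
→ 18 transitions taken and the configuration is still not final: no result within 18 steps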